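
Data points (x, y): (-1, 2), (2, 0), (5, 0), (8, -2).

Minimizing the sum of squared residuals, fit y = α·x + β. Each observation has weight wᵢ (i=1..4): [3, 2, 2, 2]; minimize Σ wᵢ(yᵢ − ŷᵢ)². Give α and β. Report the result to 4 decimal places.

MᵀWM·[α, β]ᵀ = MᵀWy reads: 189·α + 27·β = -38;  27·α + 9·β = 2.
(Σwᵢ·x·x = 189, Σwᵢ·x = 27, Σwᵢ·1 = 9, Σwᵢ·x·y = -38, Σwᵢ·y = 2.)
Δ = 189·9 − 27² = 972.
α = ((-38)·9 − 27·2)/972 = -11/27; β = (189·2 − 27·(-38))/972 = 13/9.

α = -0.4074, β = 1.4444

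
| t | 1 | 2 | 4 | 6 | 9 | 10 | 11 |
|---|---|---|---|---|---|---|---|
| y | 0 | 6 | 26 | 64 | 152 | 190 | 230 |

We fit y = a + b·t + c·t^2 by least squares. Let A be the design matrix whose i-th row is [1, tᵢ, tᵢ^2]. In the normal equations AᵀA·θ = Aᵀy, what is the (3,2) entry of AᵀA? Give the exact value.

Row 3 ↔ basis t^2, column 2 ↔ basis t, so (AᵀA)_{3,2} = Σᵢ (t^2)·(t) = (1)·(1) + (4)·(2) + (16)·(4) + (36)·(6) + (81)·(9) + (100)·(10) + (121)·(11) = 3349.

3349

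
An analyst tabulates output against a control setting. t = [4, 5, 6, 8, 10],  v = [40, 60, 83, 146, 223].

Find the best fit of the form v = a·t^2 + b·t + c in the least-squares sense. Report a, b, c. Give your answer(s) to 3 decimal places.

Compute the Gram sums: Σt^2·t^2 = 16273, Σt^2·t = 1917, Σt^2 = 241, Σt·t = 241, Σt = 33, Σ1 = 5.
Right-hand side: Σt^2·v = 36772, Σt·v = 4356, Σv = 552.
AᵀA·[a, b, c]ᵀ = Aᵀv becomes [[16273, 1917, 241]; [1917, 241, 33]; [241, 33, 5]]·[a, b, c]ᵀ = [36772, 4356, 552]ᵀ.
Solving the 3×3 system (Gaussian elimination) gives a = 995/469, b = 411/469, c = 158/67.

a = 2.122, b = 0.876, c = 2.358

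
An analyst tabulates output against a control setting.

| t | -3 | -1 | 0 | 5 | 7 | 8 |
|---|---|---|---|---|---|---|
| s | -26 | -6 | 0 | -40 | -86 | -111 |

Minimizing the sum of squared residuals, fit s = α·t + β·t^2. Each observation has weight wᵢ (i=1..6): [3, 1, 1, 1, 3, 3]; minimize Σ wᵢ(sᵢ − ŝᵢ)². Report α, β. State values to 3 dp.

α = 2.384, β = -2.057

Entries of XᵀWX: Σwᵢ·t·t = 392, Σwᵢ·t·t^2 = 2608, Σwᵢ·t^2·t^2 = 20360.
And Σwᵢ·t·s = -4430, Σwᵢ·t^2·s = -35662.
XᵀWX·[α, β]ᵀ = XᵀWs becomes [[392, 2608]; [2608, 20360]]·[α, β]ᵀ = [-4430, -35662]ᵀ.
det = 392·20360 − 2608² = 1179456.
α = ((-4430)·20360 − 2608·(-35662))/1179456 = 58577/24572; β = (392·(-35662) − 2608·(-4430))/1179456 = -50543/24572.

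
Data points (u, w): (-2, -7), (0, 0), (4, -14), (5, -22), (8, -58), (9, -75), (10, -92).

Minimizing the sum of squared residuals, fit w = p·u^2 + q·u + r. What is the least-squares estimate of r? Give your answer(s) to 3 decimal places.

With design matrix A, AᵀA = [[21554, 2422, 290]; [2422, 290, 34]; [290, 34, 7]] and Aᵀw = [-19789, -2211, -268]ᵀ.
Solving the 3×3 system (Gaussian elimination) gives p = -35663/35889, q = 56201/71778, r = -11019/11963.

r = -0.921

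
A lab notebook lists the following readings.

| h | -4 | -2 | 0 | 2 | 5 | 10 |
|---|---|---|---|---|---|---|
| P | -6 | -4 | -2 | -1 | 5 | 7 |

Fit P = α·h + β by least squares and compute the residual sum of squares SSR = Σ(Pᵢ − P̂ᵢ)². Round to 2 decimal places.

SSR = 5.97

Compute the Gram sums: Σh·h = 149, Σh = 11, Σ1 = 6.
And Σh·P = 125, ΣP = -1.
So MᵀM·[α, β]ᵀ = MᵀP: [[149, 11]; [11, 6]]·[α, β]ᵀ = [125, -1]ᵀ.
det = 149·6 − 11² = 773.
α = (125·6 − 11·(-1))/773 = 761/773; β = (149·(-1) − 11·125)/773 = -1524/773.
Residuals: -70/773, -46/773, -22/773, -771/773, 1584/773, -675/773; SSR = 4614/773.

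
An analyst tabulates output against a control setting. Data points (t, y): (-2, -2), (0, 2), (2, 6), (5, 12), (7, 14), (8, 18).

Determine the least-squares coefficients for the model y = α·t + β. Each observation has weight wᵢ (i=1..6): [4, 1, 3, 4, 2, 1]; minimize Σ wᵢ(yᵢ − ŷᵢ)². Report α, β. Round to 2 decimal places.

MᵀWM·[α, β]ᵀ = MᵀWy reads: 290·α + 40·β = 632;  40·α + 15·β = 106.
Δ = 290·15 − 40² = 2750.
α = (632·15 − 40·106)/2750 = 524/275; β = (290·106 − 40·632)/2750 = 546/275.

α = 1.91, β = 1.99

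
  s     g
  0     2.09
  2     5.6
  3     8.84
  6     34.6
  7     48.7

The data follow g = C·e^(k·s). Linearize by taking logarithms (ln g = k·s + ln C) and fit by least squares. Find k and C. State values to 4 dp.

k = 0.4518, C = 2.1976

Linearized form: ln g = k·s + ln C. From the 5 transformed points,
AᵀA = [[98.0000, 18.0000]; [18.0000, 5]], rhs = [58.4463, 12.0688]ᵀ  (here Σs = 18.0000, Σ(s)² = 98.0000, Σln g = 12.0688, Σs·ln g = 58.4463).
Δ = 98.0000·5 − (18.0000)² = 166.0000; k = (58.4463·5 − 18.0000·12.0688)/166.0000 = 0.45177, ln C = (98.0000·12.0688 − 18.0000·58.4463)/166.0000 = 0.78738, so C = exp(0.78738) = 2.19763.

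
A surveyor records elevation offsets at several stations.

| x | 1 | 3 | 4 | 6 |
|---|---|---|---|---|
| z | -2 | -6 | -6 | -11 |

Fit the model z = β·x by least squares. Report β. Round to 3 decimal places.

β = -1.774

Normal-equation sums: Σx·x = 62.
For Mᵀz: Σx·z = -110.
So MᵀM·[β]ᵀ = Mᵀz: [[62]]·[β]ᵀ = [-110]ᵀ.
β = (-110)/62 = -1.77419.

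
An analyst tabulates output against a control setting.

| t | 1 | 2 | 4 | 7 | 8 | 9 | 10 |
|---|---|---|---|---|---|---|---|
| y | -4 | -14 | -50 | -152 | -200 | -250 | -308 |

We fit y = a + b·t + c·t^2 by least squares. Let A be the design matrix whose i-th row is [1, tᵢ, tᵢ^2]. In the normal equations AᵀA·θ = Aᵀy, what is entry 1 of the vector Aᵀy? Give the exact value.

Entry 1 ↔ basis 1, so (Aᵀy)_{1} = Σᵢ yᵢ = (1)·(-4) + (1)·(-14) + (1)·(-50) + (1)·(-152) + (1)·(-200) + (1)·(-250) + (1)·(-308) = -978.

-978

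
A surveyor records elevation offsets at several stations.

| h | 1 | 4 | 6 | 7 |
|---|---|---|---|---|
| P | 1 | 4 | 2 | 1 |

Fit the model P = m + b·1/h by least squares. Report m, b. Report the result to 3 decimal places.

The normal equations are: 4·m + (131/84)·b = 8;  (131/84)·m + (7837/7056)·b = 52/21.
Eliminating b: (7837/7056)·(row 1) − (131/84)·(row 2) gives (4729/2352)·m = (7837/7056)·8 − (131/84)·(52/21) = 211/42, so m = 11816/4729.
Then b = ((52/21) − (131/84)·(11816/4729))/(7837/7056) = -6048/4729.

m = 2.499, b = -1.279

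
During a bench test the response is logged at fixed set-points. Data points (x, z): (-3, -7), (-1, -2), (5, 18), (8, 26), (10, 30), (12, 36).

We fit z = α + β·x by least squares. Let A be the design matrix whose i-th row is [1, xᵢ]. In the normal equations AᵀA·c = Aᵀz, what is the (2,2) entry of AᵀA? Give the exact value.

Row 2 ↔ basis x, column 2 ↔ basis x, so (AᵀA)_{2,2} = Σᵢ (x)·(x) = (-3)·(-3) + (-1)·(-1) + (5)·(5) + (8)·(8) + (10)·(10) + (12)·(12) = 343.

343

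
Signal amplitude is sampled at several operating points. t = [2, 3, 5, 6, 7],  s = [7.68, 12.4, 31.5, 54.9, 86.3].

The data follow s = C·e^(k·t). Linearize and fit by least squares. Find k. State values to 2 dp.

k = 0.49

With ln sᵢ as the transformed response and tᵢ as the regressor:
Σt = 23.0000, Σ(t)² = 123.0000, Σln s = 16.4696, Σt·ln s = 84.1182.
Normal system: [[123.0000, 23.0000]; [23.0000, 5]]·[k, ln C]ᵀ = [84.1182, 16.4696]ᵀ.
Δ = 123.0000·5 − (23.0000)² = 86.0000; k = (84.1182·5 − 23.0000·16.4696)/86.0000 = 0.48592, ln C = (123.0000·16.4696 − 23.0000·84.1182)/86.0000 = 1.05871.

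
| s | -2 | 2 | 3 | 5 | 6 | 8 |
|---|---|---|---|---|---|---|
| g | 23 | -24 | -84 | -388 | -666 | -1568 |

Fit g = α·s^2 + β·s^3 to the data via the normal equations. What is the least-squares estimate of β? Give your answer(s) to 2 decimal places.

XᵀX·[α, β]ᵀ = Xᵀg reads: 6130·α + 43912·β = -134788;  43912·α + 325282·β = -997816.
(Σs^2·s^2 = 6130, Σs^2·s^3 = 43912, Σs^3·s^3 = 325282, Σs^2·g = -134788, Σs^3·g = -997816.)
Eliminating β: 325282·(row 1) − 43912·(row 2) gives 65714916·α = 325282·(-134788) − 43912·(-997816) = -28014024, so α = -2334502/5476243.
Then β = ((-997816) − 43912·(-2334502/5476243))/325282 = -16483452/5476243.

β = -3.01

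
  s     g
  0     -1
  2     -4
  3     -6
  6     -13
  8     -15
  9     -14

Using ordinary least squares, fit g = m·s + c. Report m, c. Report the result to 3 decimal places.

m = -1.621, c = -1.268

Compute the Gram sums: Σs·s = 194, Σs = 28, Σ1 = 6.
Right-hand side: Σs·g = -350, Σg = -53.
Normal equations: [[194, 28]; [28, 6]]·[m, c]ᵀ = [-350, -53]ᵀ.
Eliminating c: 6·(row 1) − 28·(row 2) gives 380·m = 6·(-350) − 28·(-53) = -616, so m = -154/95.
Then c = ((-53) − 28·(-154/95))/6 = -241/190.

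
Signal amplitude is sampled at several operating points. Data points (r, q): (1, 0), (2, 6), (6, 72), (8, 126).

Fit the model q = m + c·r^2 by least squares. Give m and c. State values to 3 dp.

Normal-equation sums: Σ1 = 4, Σr^2 = 105, Σr^2·r^2 = 5409.
And Σq = 204, Σr^2·q = 10680.
MᵀM·[m, c]ᵀ = Mᵀq becomes [[4, 105]; [105, 5409]]·[m, c]ᵀ = [204, 10680]ᵀ.
Determinant 4·5409 − 105² = 10611.
m = (204·5409 − 105·10680)/10611 = -1996/1179; c = (4·10680 − 105·204)/10611 = 7100/3537.

m = -1.693, c = 2.007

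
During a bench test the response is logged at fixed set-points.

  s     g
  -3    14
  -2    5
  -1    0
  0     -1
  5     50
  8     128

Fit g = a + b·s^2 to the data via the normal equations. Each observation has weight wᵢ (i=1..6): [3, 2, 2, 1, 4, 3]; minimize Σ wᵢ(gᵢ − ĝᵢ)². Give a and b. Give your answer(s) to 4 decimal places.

Normal-equation sums: Σwᵢ·1 = 15, Σwᵢ·s^2 = 329, Σwᵢ·s^2·s^2 = 15065.
Moment sums: Σwᵢ·g = 635, Σwᵢ·s^2·g = 29994.
Determinant 15·15065 − 329² = 117734.
a = (635·15065 − 329·29994)/117734 = -301751/117734; b = (15·29994 − 329·635)/117734 = 240995/117734.

a = -2.5630, b = 2.0469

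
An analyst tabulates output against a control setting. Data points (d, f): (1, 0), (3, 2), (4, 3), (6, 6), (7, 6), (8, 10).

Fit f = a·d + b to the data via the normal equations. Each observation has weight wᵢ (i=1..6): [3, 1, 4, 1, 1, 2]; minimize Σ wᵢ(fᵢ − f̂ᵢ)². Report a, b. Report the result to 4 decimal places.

a = 1.3356, b = -1.8431

From the data, Σwᵢ·d·d = 289, Σwᵢ·d = 51, Σwᵢ·1 = 12.
For AᵀWf: Σwᵢ·d·f = 292, Σwᵢ·f = 46.
AᵀWA·[a, b]ᵀ = AᵀWf becomes [[289, 51]; [51, 12]]·[a, b]ᵀ = [292, 46]ᵀ.
Δ = 289·12 − 51² = 867.
a = (292·12 − 51·46)/867 = 386/289; b = (289·46 − 51·292)/867 = -94/51.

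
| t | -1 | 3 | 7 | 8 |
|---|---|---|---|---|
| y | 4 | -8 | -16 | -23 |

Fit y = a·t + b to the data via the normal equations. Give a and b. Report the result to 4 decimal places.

a = -2.7833, b = 1.0788

Setting ∂/∂a … = 0 gives: 123·a + 17·b = -324;  17·a + 4·b = -43.
(Σt·t = 123, Σt = 17, Σ1 = 4, Σt·y = -324, Σy = -43.)
Δ = 123·4 − 17² = 203.
a = ((-324)·4 − 17·(-43))/203 = -565/203; b = (123·(-43) − 17·(-324))/203 = 219/203.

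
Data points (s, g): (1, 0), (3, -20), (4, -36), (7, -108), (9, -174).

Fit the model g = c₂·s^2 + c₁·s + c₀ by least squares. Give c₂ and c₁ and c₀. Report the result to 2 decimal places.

c₂ = -1.93, c₁ = -2.49, c₀ = 4.61

The normal system AᵀA·[c₂, c₁, c₀]ᵀ = Aᵀg is [[9300, 1164, 156]; [1164, 156, 24]; [156, 24, 5]]·[c₂, c₁, c₀]ᵀ = [-20142, -2526, -338]ᵀ.
Row-reducing yields c₂ = -284/147, c₁ = -731/294, c₀ = 226/49.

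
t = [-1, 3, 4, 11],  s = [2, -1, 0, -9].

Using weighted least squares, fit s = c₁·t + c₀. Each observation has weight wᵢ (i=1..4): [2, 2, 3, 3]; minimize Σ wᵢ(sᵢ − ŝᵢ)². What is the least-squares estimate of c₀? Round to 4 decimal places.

c₀ = 2.2357

MᵀWM·[c₁, c₀]ᵀ = MᵀWs reads: 431·c₁ + 49·c₀ = -307;  49·c₁ + 10·c₀ = -25.
det = 431·10 − 49² = 1909.
c₁ = ((-307)·10 − 49·(-25))/1909 = -1845/1909; c₀ = (431·(-25) − 49·(-307))/1909 = 4268/1909.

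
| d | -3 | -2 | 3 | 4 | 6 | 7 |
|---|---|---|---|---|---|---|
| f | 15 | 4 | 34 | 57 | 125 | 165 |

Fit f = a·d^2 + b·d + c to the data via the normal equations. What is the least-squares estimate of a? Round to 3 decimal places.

AᵀA·[a, b, c]ᵀ = Aᵀf reads: 4131·a + 615·b + 123·c = 13954;  615·a + 123·b + 15·c = 2182;  123·a + 15·b + 6·c = 400.
(Σd^2·d^2 = 4131, Σd^2·d = 615, Σd^2 = 123, Σd·d = 123, Σd = 15, Σ1 = 6, Σd^2·f = 13954, Σd·f = 2182, Σf = 400.)
Solving the 3×3 system (Gaussian elimination) gives a = 7139/2392, b = 7393/2392, c = -2012/897.

a = 2.985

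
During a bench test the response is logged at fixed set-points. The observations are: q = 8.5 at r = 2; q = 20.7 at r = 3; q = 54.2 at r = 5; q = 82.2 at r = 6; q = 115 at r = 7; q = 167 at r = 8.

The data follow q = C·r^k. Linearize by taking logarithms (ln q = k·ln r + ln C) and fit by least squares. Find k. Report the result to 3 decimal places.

Taking logs, ln q = k·ln r + ln C, so regress ln q on ln r.
AᵀA = [[15.5987, 9.2183]; [9.2183, 6]], rhs = [39.0142, 23.4350]ᵀ  (here Σln r = 9.2183, Σ(ln r)² = 15.5987, Σln q = 23.4350, Σln r·ln q = 39.0142).
Slope k = (n·Σln r·ln q − Σln r·Σln q)/(n·Σ(ln r)² − (Σln r)²) = (6·39.0142 − 9.2183·23.4350)/8.6152 = 2.09567; ln C = (Σln q − k·Σln r)/n = 0.68608.

k = 2.096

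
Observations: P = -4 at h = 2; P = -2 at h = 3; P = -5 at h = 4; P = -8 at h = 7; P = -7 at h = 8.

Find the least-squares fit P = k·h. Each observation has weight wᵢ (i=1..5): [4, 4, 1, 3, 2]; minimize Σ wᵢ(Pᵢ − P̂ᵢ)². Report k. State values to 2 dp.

k = -1.04

Entries of XᵀWX: Σwᵢ·h·h = 343.
Right-hand side: Σwᵢ·h·P = -356.
Hence k = -356 / 343 ≈ -1.0379.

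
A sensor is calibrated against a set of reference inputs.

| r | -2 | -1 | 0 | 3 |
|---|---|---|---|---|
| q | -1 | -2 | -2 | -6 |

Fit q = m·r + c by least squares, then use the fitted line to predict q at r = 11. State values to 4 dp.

Entries of AᵀA: Σr·r = 14, Σr = 0, Σ1 = 4.
And Σr·q = -14, Σq = -11.
Normal equations: [[14, 0]; [0, 4]]·[m, c]ᵀ = [-14, -11]ᵀ.
Determinant 14·4 − 0² = 56.
m = ((-14)·4 − 0·(-11))/56 = -1; c = (14·(-11) − 0·(-14))/56 = -11/4.
At r = 11: q̂ = (-1)·(11) + (-11/4)·(1) = -55/4.

q̂ = -13.7500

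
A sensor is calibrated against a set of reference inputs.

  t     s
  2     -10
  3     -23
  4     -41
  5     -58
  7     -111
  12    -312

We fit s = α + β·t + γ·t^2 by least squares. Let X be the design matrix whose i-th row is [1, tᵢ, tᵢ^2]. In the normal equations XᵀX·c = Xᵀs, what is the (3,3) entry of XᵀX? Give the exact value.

24115

Row 3 ↔ basis t^2, column 3 ↔ basis t^2, so (XᵀX)_{3,3} = Σᵢ (t^2)·(t^2) = (4)·(4) + (9)·(9) + (16)·(16) + (25)·(25) + (49)·(49) + (144)·(144) = 24115.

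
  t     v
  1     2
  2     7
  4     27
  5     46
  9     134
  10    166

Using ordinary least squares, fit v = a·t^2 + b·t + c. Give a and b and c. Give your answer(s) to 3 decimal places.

a = 1.524, b = 1.447, c = -1.481

XᵀX·[a, b, c]ᵀ = Xᵀv reads: 17459·a + 1927·b + 227·c = 29066;  1927·a + 227·b + 31·c = 3220;  227·a + 31·b + 6·c = 382.
Row-reducing yields a = 36737/24100, b = 1395/964, c = -8926/6025.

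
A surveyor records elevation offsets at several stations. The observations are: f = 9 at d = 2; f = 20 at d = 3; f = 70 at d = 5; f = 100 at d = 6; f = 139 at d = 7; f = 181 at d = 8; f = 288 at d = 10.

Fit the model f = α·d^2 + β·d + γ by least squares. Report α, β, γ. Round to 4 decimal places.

Forming MᵀM = [[18515, 2231, 287]; [2231, 287, 41]; [287, 41, 7]] and Mᵀf = [52761, 6329, 807]ᵀ gives MᵀM·[α, β, γ]ᵀ = Mᵀf.
Inverting the 3×3 Gram matrix, [α, β, γ]ᵀ = [436/147, -13/21, -132/49]ᵀ.

α = 2.9660, β = -0.6190, γ = -2.6939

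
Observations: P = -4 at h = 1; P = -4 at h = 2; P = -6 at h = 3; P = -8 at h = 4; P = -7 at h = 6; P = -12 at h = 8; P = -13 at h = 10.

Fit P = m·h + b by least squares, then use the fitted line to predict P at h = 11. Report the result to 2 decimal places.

P̂ = -14.13

Entries of AᵀA: Σh·h = 230, Σh = 34, Σ1 = 7.
For AᵀP: Σh·P = -330, ΣP = -54.
Normal equations: [[230, 34]; [34, 7]]·[m, b]ᵀ = [-330, -54]ᵀ.
det = 230·7 − 34² = 454.
m = ((-330)·7 − 34·(-54))/454 = -237/227; b = (230·(-54) − 34·(-330))/454 = -600/227.
At h = 11: P̂ = (-237/227)·(11) + (-600/227)·(1) = -3207/227.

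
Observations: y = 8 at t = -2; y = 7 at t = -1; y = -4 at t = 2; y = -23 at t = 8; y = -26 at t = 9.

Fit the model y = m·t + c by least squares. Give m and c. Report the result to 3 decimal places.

m = -3.185, c = 2.591

Normal-equation sums: Σt·t = 154, Σt = 16, Σ1 = 5.
And Σt·y = -449, Σy = -38.
So XᵀX·[m, c]ᵀ = Xᵀy: [[154, 16]; [16, 5]]·[m, c]ᵀ = [-449, -38]ᵀ.
Δ = 154·5 − 16² = 514.
m = ((-449)·5 − 16·(-38))/514 = -1637/514; c = (154·(-38) − 16·(-449))/514 = 666/257.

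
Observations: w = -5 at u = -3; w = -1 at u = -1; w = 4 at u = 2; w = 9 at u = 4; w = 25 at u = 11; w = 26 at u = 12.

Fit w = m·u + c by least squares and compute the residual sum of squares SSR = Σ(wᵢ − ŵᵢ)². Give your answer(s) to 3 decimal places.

MᵀM·[m, c]ᵀ = Mᵀw reads: 295·m + 25·c = 647;  25·m + 6·c = 58.
(Σu·u = 295, Σu = 25, Σ1 = 6, Σu·w = 647, Σw = 58.)
Δ = 295·6 − 25² = 1145.
m = (647·6 − 25·58)/1145 = 2432/1145; c = (295·58 − 25·647)/1145 = 187/229.
Residuals: 636/1145, 352/1145, -1219/1145, -358/1145, 938/1145, -349/1145; SSR = 2746/1145.

SSR = 2.398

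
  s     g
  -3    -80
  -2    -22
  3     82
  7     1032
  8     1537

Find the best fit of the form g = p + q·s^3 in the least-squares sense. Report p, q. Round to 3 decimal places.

Entries of AᵀA: Σ1 = 5, Σs^3 = 847, Σs^3·s^3 = 381315.
And Σg = 2549, Σs^3·g = 1145470.
Normal equations: [[5, 847]; [847, 381315]]·[p, q]ᵀ = [2549, 1145470]ᵀ.
det = 5·381315 − 847² = 1189166.
p = (2549·381315 − 847·1145470)/1189166 = 565/382; q = (5·1145470 − 847·2549)/1189166 = 12609/4202.

p = 1.479, q = 3.001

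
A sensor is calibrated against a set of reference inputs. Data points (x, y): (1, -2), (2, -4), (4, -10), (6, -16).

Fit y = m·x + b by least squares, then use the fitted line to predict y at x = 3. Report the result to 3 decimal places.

ŷ = -7.288

Entries of AᵀA: Σx·x = 57, Σx = 13, Σ1 = 4.
Right-hand side: Σx·y = -146, Σy = -32.
AᵀA·[m, b]ᵀ = Aᵀy becomes [[57, 13]; [13, 4]]·[m, b]ᵀ = [-146, -32]ᵀ.
Δ = 57·4 − 13² = 59.
m = ((-146)·4 − 13·(-32))/59 = -168/59; b = (57·(-32) − 13·(-146))/59 = 74/59.
At x = 3: ŷ = (-168/59)·(3) + (74/59)·(1) = -430/59.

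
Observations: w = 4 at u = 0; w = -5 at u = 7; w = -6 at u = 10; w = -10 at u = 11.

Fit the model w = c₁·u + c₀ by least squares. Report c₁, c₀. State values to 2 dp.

Compute the Gram sums: Σu·u = 270, Σu = 28, Σ1 = 4.
Moment sums: Σu·w = -205, Σw = -17.
det = 270·4 − 28² = 296.
c₁ = ((-205)·4 − 28·(-17))/296 = -43/37; c₀ = (270·(-17) − 28·(-205))/296 = 575/148.

c₁ = -1.16, c₀ = 3.89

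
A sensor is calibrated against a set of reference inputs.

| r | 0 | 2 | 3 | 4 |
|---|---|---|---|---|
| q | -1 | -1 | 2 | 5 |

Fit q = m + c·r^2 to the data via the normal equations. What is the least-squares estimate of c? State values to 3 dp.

Sums needed: Σ1 = 4, Σr^2 = 29, Σr^2·r^2 = 353.
For Xᵀq: Σq = 5, Σr^2·q = 94.
So XᵀX·[m, c]ᵀ = Xᵀq: [[4, 29]; [29, 353]]·[m, c]ᵀ = [5, 94]ᵀ.
Determinant 4·353 − 29² = 571.
m = (5·353 − 29·94)/571 = -961/571; c = (4·94 − 29·5)/571 = 231/571.

c = 0.405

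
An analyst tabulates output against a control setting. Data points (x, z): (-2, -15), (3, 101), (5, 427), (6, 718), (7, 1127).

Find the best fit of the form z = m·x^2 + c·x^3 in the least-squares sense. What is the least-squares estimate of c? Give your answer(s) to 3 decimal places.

Entries of AᵀA: Σx^2·x^2 = 4419, Σx^2·x^3 = 27919, Σx^3·x^3 = 180723.
Moment sums: Σx^2·z = 92595, Σx^3·z = 597871.
So AᵀA·[m, c]ᵀ = Aᵀz: [[4419, 27919]; [27919, 180723]]·[m, c]ᵀ = [92595, 597871]ᵀ.
Eliminating c: 180723·(row 1) − 27919·(row 2) gives 19144376·m = 180723·92595 − 27919·597871 = 42085736, so m = 5260717/2393047.
Then c = (597871 − 27919·(5260717/2393047))/180723 = 7104018/2393047.

c = 2.969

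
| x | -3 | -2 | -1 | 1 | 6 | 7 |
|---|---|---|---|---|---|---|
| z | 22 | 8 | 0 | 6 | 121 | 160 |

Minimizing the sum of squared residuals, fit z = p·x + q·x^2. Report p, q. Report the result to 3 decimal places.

Entries of MᵀM: Σx·x = 100, Σx·x^2 = 524, Σx^2·x^2 = 3796.
Moment sums: Σx·z = 1770, Σx^2·z = 12432.
Eliminating q: 3796·(row 1) − 524·(row 2) gives 105024·p = 3796·1770 − 524·12432 = 204552, so p = 8523/4376.
Then q = (12432 − 524·(8523/4376))/3796 = 13155/4376.

p = 1.948, q = 3.006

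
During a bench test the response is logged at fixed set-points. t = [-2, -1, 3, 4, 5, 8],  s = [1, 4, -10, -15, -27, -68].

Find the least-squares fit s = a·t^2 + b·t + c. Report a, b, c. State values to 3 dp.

a = -0.985, b = -1.030, c = 3.293

Compute the Gram sums: Σt^2·t^2 = 5075, Σt^2·t = 719, Σt^2 = 119, Σt·t = 119, Σt = 17, Σ1 = 6.
For Mᵀs: Σt^2·s = -5349, Σt·s = -775, Σs = -115.
So MᵀM·[a, b, c]ᵀ = Mᵀs: [[5075, 719, 119]; [719, 119, 17]; [119, 17, 6]]·[a, b, c]ᵀ = [-5349, -775, -115]ᵀ.
Solving the 3×3 system (Gaussian elimination) gives a = -137465/139512, b = -143653/139512, c = 76571/23252.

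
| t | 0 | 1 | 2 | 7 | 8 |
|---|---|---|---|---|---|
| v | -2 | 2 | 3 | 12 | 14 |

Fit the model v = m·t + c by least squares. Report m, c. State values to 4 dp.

Compute the Gram sums: Σt·t = 118, Σt = 18, Σ1 = 5.
For Mᵀv: Σt·v = 204, Σv = 29.
Eliminating c: 5·(row 1) − 18·(row 2) gives 266·m = 5·204 − 18·29 = 498, so m = 249/133.
Then c = (29 − 18·(249/133))/5 = -125/133.

m = 1.8722, c = -0.9398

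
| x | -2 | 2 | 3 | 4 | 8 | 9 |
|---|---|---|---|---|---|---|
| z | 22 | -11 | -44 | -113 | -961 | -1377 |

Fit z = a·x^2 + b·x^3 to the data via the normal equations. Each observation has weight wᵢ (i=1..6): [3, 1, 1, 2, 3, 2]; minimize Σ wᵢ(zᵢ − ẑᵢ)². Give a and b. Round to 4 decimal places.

a = 1.0295, b = -2.0044

MᵀWM·[a, b]ᵀ = MᵀWz reads: 26067·a + 218629·b = -411378;  218629·a + 1858491·b = -3500030.
Eliminating b: 1858491·(row 1) − 218629·(row 2) gives 646645256·a = 1858491·(-411378) − 218629·(-3500030) = 665748272, so a = 83218534/80830657.
Then b = ((-3500030) − 218629·(83218534/80830657))/1858491 = -162015156/80830657.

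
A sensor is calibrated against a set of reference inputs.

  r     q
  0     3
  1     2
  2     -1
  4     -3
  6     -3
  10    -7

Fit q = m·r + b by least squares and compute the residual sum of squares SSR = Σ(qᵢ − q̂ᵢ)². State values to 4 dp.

Entries of AᵀA: Σr·r = 157, Σr = 23, Σ1 = 6.
Moment sums: Σr·q = -100, Σq = -9.
Normal equations: [[157, 23]; [23, 6]]·[m, b]ᵀ = [-100, -9]ᵀ.
Eliminating b: 6·(row 1) − 23·(row 2) gives 413·m = 6·(-100) − 23·(-9) = -393, so m = -393/413.
Then b = ((-9) − 23·(-393/413))/6 = 887/413.
Residuals: 352/413, 332/413, -514/413, -554/413, 232/413, 152/413; SSR = 2136/413.

SSR = 5.1719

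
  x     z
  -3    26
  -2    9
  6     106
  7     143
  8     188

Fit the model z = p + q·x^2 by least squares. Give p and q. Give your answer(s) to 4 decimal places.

With design matrix M, MᵀM = [[5, 162]; [162, 7890]] and Mᵀz = [472, 23125]ᵀ.
det = 5·7890 − 162² = 13206.
p = (472·7890 − 162·23125)/13206 = -3695/2201; q = (5·23125 − 162·472)/13206 = 39161/13206.

p = -1.6788, q = 2.9654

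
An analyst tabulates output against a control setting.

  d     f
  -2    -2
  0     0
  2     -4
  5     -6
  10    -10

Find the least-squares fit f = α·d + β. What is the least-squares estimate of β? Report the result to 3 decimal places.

β = -2.082

The normal equations are: 133·α + 15·β = -134;  15·α + 5·β = -22.
(Σd·d = 133, Σd = 15, Σ1 = 5, Σd·f = -134, Σf = -22.)
Δ = 133·5 − 15² = 440.
α = ((-134)·5 − 15·(-22))/440 = -17/22; β = (133·(-22) − 15·(-134))/440 = -229/110.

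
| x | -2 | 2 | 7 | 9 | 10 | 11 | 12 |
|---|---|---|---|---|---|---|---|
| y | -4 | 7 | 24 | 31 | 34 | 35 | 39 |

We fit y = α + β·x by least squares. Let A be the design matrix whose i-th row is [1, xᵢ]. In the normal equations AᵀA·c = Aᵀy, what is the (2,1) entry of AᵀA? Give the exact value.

Row 2 ↔ basis x, column 1 ↔ basis 1, so (AᵀA)_{2,1} = Σᵢ x = (-2)·(1) + (2)·(1) + (7)·(1) + (9)·(1) + (10)·(1) + (11)·(1) + (12)·(1) = 49.

49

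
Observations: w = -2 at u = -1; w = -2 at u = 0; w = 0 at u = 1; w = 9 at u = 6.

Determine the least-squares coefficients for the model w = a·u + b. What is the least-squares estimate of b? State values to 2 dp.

b = -1.26

Entries of AᵀA: Σu·u = 38, Σu = 6, Σ1 = 4.
And Σu·w = 56, Σw = 5.
Normal equations: [[38, 6]; [6, 4]]·[a, b]ᵀ = [56, 5]ᵀ.
Δ = 38·4 − 6² = 116.
a = (56·4 − 6·5)/116 = 97/58; b = (38·5 − 6·56)/116 = -73/58.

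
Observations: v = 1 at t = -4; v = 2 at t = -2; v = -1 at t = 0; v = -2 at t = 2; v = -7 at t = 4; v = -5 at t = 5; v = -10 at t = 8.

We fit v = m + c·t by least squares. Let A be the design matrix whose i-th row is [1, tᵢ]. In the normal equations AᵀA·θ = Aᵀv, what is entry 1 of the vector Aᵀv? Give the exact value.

Entry 1 ↔ basis 1, so (Aᵀv)_{1} = Σᵢ vᵢ = (1)·(1) + (1)·(2) + (1)·(-1) + (1)·(-2) + (1)·(-7) + (1)·(-5) + (1)·(-10) = -22.

-22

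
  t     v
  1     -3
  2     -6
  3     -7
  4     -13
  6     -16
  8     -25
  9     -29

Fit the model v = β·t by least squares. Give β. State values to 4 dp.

Setting ∂/∂β … = 0 gives: 211·β = -645.
Hence β = -645 / 211 ≈ -3.05687.

β = -3.0569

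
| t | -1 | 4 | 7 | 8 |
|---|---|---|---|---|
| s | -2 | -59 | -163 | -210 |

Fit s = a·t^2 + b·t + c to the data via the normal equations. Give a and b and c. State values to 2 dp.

a = -2.93, b = -2.59, c = -1.68

With design matrix X, XᵀX = [[6754, 918, 130]; [918, 130, 18]; [130, 18, 4]] and Xᵀs = [-22373, -3055, -434]ᵀ.
Row-reducing yields a = -6361/2172, b = -1873/724, c = -911/543.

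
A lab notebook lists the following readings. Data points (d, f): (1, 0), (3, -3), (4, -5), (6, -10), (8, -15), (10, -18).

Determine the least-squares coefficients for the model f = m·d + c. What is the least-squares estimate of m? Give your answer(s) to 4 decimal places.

m = -2.1145

Normal-equation sums: Σd·d = 226, Σd = 32, Σ1 = 6.
Right-hand side: Σd·f = -389, Σf = -51.
XᵀX·[m, c]ᵀ = Xᵀf becomes [[226, 32]; [32, 6]]·[m, c]ᵀ = [-389, -51]ᵀ.
Δ = 226·6 − 32² = 332.
m = ((-389)·6 − 32·(-51))/332 = -351/166; c = (226·(-51) − 32·(-389))/332 = 461/166.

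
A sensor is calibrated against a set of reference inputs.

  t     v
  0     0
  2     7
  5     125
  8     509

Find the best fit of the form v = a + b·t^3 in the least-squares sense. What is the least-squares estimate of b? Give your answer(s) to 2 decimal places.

Compute the Gram sums: Σ1 = 4, Σt^3 = 645, Σt^3·t^3 = 277833.
And Σv = 641, Σt^3·v = 276289.
So MᵀM·[a, b]ᵀ = Mᵀv: [[4, 645]; [645, 277833]]·[a, b]ᵀ = [641, 276289]ᵀ.
det = 4·277833 − 645² = 695307.
a = (641·277833 − 645·276289)/695307 = -38484/231769; b = (4·276289 − 645·641)/695307 = 691711/695307.

b = 0.99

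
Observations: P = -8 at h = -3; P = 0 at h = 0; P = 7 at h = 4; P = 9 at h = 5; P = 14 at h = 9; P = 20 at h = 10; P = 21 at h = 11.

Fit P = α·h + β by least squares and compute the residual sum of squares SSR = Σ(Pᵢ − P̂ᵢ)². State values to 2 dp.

The normal system XᵀX·[α, β]ᵀ = XᵀP is [[352, 36]; [36, 7]]·[α, β]ᵀ = [654, 63]ᵀ.
Δ = 352·7 − 36² = 1168.
α = (654·7 − 36·63)/1168 = 1155/584; β = (352·63 − 36·654)/1168 = -171/146.
Residuals: -523/584, 171/146, 19/73, 165/584, -1535/584, 407/292, 243/584; SSR = 3313/292.

SSR = 11.35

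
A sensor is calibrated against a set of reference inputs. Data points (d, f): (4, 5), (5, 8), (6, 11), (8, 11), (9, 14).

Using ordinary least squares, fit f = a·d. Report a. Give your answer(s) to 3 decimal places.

a = 1.532

Setting ∂/∂a … = 0 gives: 222·a = 340.
(Σd·d = 222, Σd·f = 340.)
Hence a = 340 / 222 ≈ 1.53153.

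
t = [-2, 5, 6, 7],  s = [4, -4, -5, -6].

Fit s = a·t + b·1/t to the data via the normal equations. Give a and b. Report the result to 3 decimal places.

With design matrix X, XᵀX = [[114, 4]; [4, 7457/22050]] and Xᵀs = [-100, -943/210]ᵀ.
det = 114·(7457/22050) − 4² = 82883/3675.
a = ((-100)·(7457/22050) − 4·(-943/210))/(82883/3675) = -174820/248649; b = (114·(-943/210) − 4·(-100))/(82883/3675) = -411285/82883.

a = -0.703, b = -4.962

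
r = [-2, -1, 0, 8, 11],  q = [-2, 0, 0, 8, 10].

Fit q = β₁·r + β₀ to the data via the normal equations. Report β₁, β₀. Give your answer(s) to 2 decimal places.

Setting ∂/∂β₁ … = 0 gives: 190·β₁ + 16·β₀ = 178;  16·β₁ + 5·β₀ = 16.
(Σr·r = 190, Σr = 16, Σ1 = 5, Σr·q = 178, Σq = 16.)
Determinant 190·5 − 16² = 694.
β₁ = (178·5 − 16·16)/694 = 317/347; β₀ = (190·16 − 16·178)/694 = 96/347.

β₁ = 0.91, β₀ = 0.28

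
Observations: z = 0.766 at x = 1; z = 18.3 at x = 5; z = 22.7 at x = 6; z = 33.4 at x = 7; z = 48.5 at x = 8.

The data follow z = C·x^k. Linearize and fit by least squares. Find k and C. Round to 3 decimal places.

k = 1.956, C = 0.759

With ln zᵢ as the transformed response and ln xᵢ as the regressor:
XᵀX = [[13.9113, 7.4265]; [7.4265, 5]], rhs = [25.1718, 13.1528]ᵀ  (here Σln x = 7.4265, Σ(ln x)² = 13.9113, Σln z = 13.1528, Σln x·ln z = 25.1718).
Slope k = (n·Σln x·ln z − Σln x·Σln z)/(n·Σ(ln x)² − (Σln x)²) = (5·25.1718 − 7.4265·13.1528)/14.4030 = 1.95647; ln C = (Σln z − k·Σln x)/n = -0.27540, so C = exp(-0.27540) = 0.75927.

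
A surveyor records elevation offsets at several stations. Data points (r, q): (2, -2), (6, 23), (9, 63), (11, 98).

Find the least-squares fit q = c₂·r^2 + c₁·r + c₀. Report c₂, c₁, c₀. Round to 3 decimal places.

Sums needed: Σr^2·r^2 = 22514, Σr^2·r = 2284, Σr^2 = 242, Σr·r = 242, Σr = 28, Σ1 = 4.
Moment sums: Σr^2·q = 17781, Σr·q = 1779, Σq = 182.
Normal equations: [[22514, 2284, 242]; [2284, 242, 28]; [242, 28, 4]]·[c₂, c₁, c₀]ᵀ = [17781, 1779, 182]ᵀ.
Inverting the 3×3 Gram matrix, [c₂, c₁, c₀]ᵀ = [2245/2343, -6145/4686, -5139/1562]ᵀ.

c₂ = 0.958, c₁ = -1.311, c₀ = -3.290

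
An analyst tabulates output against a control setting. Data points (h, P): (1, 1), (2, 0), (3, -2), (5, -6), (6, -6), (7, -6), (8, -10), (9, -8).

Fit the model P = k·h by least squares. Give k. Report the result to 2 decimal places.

k = -0.99

Forming XᵀX = [[269]] and XᵀP = [-265]ᵀ gives XᵀX·[k]ᵀ = XᵀP.
k = (-265)/269 = -0.98513.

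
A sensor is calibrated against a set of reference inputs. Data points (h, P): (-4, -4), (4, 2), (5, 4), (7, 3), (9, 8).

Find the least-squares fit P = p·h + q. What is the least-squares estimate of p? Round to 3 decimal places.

p = 0.834

Normal-equation sums: Σh·h = 187, Σh = 21, Σ1 = 5.
Moment sums: Σh·P = 137, ΣP = 13.
Eliminating q: 5·(row 1) − 21·(row 2) gives 494·p = 5·137 − 21·13 = 412, so p = 206/247.
Then q = (13 − 21·(206/247))/5 = -223/247.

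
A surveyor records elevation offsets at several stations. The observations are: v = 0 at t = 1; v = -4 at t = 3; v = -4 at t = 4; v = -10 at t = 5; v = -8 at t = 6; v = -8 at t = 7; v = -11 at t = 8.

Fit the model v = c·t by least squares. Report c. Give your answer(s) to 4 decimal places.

c = -1.3500

Forming XᵀX = [[200]] and Xᵀv = [-270]ᵀ gives XᵀX·[c]ᵀ = Xᵀv.
Hence c = -270 / 200 ≈ -1.35.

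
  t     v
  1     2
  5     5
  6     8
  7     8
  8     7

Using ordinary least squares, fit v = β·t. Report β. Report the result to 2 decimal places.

Normal-equation sums: Σt·t = 175.
For Mᵀv: Σt·v = 187.
So MᵀM·[β]ᵀ = Mᵀv: [[175]]·[β]ᵀ = [187]ᵀ.
β = 187/175 = 1.06857.

β = 1.07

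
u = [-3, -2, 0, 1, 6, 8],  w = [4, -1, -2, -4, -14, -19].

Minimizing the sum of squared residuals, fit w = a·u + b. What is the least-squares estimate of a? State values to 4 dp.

Sums needed: Σu·u = 114, Σu = 10, Σ1 = 6.
For Mᵀw: Σu·w = -250, Σw = -36.
Determinant 114·6 − 10² = 584.
a = ((-250)·6 − 10·(-36))/584 = -285/146; b = (114·(-36) − 10·(-250))/584 = -401/146.

a = -1.9521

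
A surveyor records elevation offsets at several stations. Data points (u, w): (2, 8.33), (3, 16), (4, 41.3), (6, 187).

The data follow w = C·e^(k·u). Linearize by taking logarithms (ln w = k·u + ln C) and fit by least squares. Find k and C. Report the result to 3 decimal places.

k = 0.790, C = 1.647

Let Y = ln w. Fitting Y = k·u + ln C by least squares:
Sums: Σu = 15.0000, Σ(u)² = 65.0000, Σln w = 13.8444, Σu·ln w = 58.8276.
Normal system: [[65.0000, 15.0000]; [15.0000, 4]]·[k, ln C]ᵀ = [58.8276, 13.8444]ᵀ.
Slope k = (n·Σu·ln w − Σu·Σln w)/(n·Σ(u)² − (Σu)²) = (4·58.8276 − 15.0000·13.8444)/35.0000 = 0.78983; ln C = (Σln w − k·Σu)/n = 0.49925, so C = exp(0.49925) = 1.64748.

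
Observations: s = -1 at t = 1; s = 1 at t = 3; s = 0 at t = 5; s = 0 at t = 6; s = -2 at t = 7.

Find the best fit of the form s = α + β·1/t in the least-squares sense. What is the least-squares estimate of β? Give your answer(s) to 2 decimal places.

β = -0.41

AᵀA·[α, β]ᵀ = Aᵀs reads: 5·α + (129/70)·β = -2;  (129/70)·α + (52889/44100)·β = -20/21.
(Σ1 = 5, Σ1/t = 129/70, Σ1/t·1/t = 52889/44100, Σs = -2, Σ1/t·s = -20/21.)
Eliminating β: (52889/44100)·(row 1) − (129/70)·(row 2) gives (28669/11025)·α = (52889/44100)·(-2) − (129/70)·(-20/21) = -2027/3150, so α = -14189/57338.
Then β = ((-20/21) − (129/70)·(-14189/57338))/(52889/44100) = -11865/28669.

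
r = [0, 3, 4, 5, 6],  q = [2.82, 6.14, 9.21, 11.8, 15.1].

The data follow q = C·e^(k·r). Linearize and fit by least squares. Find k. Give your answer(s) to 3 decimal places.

k = 0.285

Linearized form: ln q = k·r + ln C. From the 5 transformed points,
Σr = 18.0000, Σ(r)² = 86.0000, Σln q = 10.2546, Σr·ln q = 42.9543.
Equations: 86.0000·k + 18.0000·ln C = 42.9543;  18.0000·k + 5·ln C = 10.2546.
Solving (det = 106.0000): k = 0.28479, ln C = 1.02568.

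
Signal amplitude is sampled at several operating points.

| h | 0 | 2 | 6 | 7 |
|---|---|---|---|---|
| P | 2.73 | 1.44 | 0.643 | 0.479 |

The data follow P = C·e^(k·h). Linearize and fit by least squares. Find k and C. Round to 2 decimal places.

k = -0.24, C = 2.56

Let Y = ln P. Fitting Y = k·h + ln C by least squares:
Σh = 15.0000, Σ(h)² = 89.0000, Σln P = 0.1913, Σh·ln P = -7.0728.
Normal system: [[89.0000, 15.0000]; [15.0000, 4]]·[k, ln C]ᵀ = [-7.0728, 0.1913]ᵀ.
Solving (det = 131.0000): k = -0.23786, ln C = 0.93981, so C = exp(0.93981) = 2.55950.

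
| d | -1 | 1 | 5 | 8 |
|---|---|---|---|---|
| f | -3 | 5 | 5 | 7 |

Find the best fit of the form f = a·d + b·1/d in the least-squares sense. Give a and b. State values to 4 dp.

Compute the Gram sums: Σd·d = 91, Σd·1/d = 4, Σ1/d·1/d = 3289/1600.
For Mᵀf: Σd·f = 89, Σ1/d·f = 79/8.
So MᵀM·[a, b]ᵀ = Mᵀf: [[91, 4]; [4, 3289/1600]]·[a, b]ᵀ = [89, 79/8]ᵀ.
Δ = 91·(3289/1600) − 4² = 273699/1600.
a = (89·(3289/1600) − 4·(79/8))/(273699/1600) = 76507/91233; b = (91·(79/8) − 4·89)/(273699/1600) = 289400/91233.

a = 0.8386, b = 3.1721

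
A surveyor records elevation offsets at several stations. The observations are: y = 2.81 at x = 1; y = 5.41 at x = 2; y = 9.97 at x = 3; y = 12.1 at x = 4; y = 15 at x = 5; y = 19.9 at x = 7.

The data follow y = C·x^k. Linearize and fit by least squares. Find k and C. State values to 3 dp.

k = 1.030, C = 2.846

With ln yᵢ as the transformed response and ln xᵢ as the regressor:
Σln x = 6.7334, Σ(ln x)² = 9.9861, Σln y = 13.2130, Σln x·ln y = 17.3310.
Equations: 9.9861·k + 6.7334·ln C = 17.3310;  6.7334·k + 6·ln C = 13.2130.
Δ = 9.9861·6 − (6.7334)² = 14.5777; k = (17.3310·6 − 6.7334·13.2130)/14.5777 = 1.03017, ln C = (9.9861·13.2130 − 6.7334·17.3310)/14.5777 = 1.04608, so C = exp(1.04608) = 2.84646.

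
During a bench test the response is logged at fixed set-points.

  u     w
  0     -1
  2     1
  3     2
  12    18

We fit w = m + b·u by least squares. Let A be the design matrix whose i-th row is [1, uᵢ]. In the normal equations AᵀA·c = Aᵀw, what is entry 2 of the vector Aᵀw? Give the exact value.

Entry 2 ↔ basis u, so (Aᵀw)_{2} = Σᵢ (u)·wᵢ = (0)·(-1) + (2)·(1) + (3)·(2) + (12)·(18) = 224.

224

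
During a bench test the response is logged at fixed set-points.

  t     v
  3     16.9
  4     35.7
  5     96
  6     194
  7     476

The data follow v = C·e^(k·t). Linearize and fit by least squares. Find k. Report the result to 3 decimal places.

Linearized form: ln v = k·t + ln C. From the 5 transformed points,
Over the data: Σt = 25.0000, Σ(t)² = 135.0000, Σln v = 22.4001, Σt·ln v = 120.3694.
Normal system: [[135.0000, 25.0000]; [25.0000, 5]]·[k, ln C]ᵀ = [120.3694, 22.4001]ᵀ.
Δ = 135.0000·5 − (25.0000)² = 50.0000; k = (120.3694·5 − 25.0000·22.4001)/50.0000 = 0.83689, ln C = (135.0000·22.4001 − 25.0000·120.3694)/50.0000 = 0.29556.

k = 0.837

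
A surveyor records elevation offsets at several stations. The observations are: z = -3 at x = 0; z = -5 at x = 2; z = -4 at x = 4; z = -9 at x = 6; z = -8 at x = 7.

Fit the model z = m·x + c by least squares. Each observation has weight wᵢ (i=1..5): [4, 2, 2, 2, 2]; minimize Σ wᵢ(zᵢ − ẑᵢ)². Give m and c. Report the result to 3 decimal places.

m = -0.773, c = -2.885

Normal-equation sums: Σwᵢ·x·x = 210, Σwᵢ·x = 38, Σwᵢ·1 = 12.
Moment sums: Σwᵢ·x·z = -272, Σwᵢ·z = -64.
MᵀWM·[m, c]ᵀ = MᵀWz becomes [[210, 38]; [38, 12]]·[m, c]ᵀ = [-272, -64]ᵀ.
Determinant 210·12 − 38² = 1076.
m = ((-272)·12 − 38·(-64))/1076 = -208/269; c = (210·(-64) − 38·(-272))/1076 = -776/269.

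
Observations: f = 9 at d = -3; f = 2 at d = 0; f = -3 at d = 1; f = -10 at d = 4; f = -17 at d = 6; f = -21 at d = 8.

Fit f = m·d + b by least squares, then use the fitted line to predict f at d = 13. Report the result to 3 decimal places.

f̂ = -35.600

The normal system AᵀA·[m, b]ᵀ = Aᵀf is [[126, 16]; [16, 6]]·[m, b]ᵀ = [-340, -40]ᵀ.
Δ = 126·6 − 16² = 500.
m = ((-340)·6 − 16·(-40))/500 = -14/5; b = (126·(-40) − 16·(-340))/500 = 4/5.
At d = 13: f̂ = (-14/5)·(13) + (4/5)·(1) = -178/5.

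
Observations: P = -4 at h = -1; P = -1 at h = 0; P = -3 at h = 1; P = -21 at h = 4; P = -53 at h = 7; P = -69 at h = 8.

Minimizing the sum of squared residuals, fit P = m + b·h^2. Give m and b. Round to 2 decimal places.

m = -2.41, b = -1.04

Compute the Gram sums: Σ1 = 6, Σh^2 = 131, Σh^2·h^2 = 6755.
Moment sums: ΣP = -151, Σh^2·P = -7356.
Δ = 6·6755 − 131² = 23369.
m = ((-151)·6755 − 131·(-7356))/23369 = -56369/23369; b = (6·(-7356) − 131·(-151))/23369 = -24355/23369.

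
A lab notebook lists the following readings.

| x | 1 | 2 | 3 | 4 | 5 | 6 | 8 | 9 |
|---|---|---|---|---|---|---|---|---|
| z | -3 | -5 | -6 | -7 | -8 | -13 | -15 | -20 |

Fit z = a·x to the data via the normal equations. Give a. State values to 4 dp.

Setting ∂/∂a … = 0 gives: 236·a = -477.
Hence a = -477 / 236 ≈ -2.02119.

a = -2.0212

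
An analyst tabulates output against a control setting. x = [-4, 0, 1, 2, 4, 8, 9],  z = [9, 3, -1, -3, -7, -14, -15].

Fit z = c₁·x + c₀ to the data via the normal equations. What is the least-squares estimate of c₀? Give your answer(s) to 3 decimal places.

c₀ = 1.446

Normal-equation sums: Σx·x = 182, Σx = 20, Σ1 = 7.
Right-hand side: Σx·z = -318, Σz = -28.
So MᵀM·[c₁, c₀]ᵀ = Mᵀz: [[182, 20]; [20, 7]]·[c₁, c₀]ᵀ = [-318, -28]ᵀ.
Δ = 182·7 − 20² = 874.
c₁ = ((-318)·7 − 20·(-28))/874 = -833/437; c₀ = (182·(-28) − 20·(-318))/874 = 632/437.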